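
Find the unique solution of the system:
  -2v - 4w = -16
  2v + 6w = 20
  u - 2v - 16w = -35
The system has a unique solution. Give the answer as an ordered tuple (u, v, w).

(5, 4, 2)

Form the augmented matrix and row-reduce:
  [ 0  -2   -4  |  -16 ]
  [ 0   2    6  |   20 ]
  [ 1  -2  -16  |  -35 ]
Swap R1 and R3.
  [ 1  -2  -16  |  -35 ]
  [ 0   2    6  |   20 ]
  [ 0  -2   -4  |  -16 ]
Multiply R2 by 1/2.
  [ 1  -2  -16  |  -35 ]
  [ 0   1    3  |   10 ]
  [ 0  -2   -4  |  -16 ]
Add 2 times R2 to R3.
  [ 1  -2  -16  |  -35 ]
  [ 0   1    3  |   10 ]
  [ 0   0    2  |    4 ]
Multiply R3 by 1/2.
  [ 1  -2  -16  |  -35 ]
  [ 0   1    3  |   10 ]
  [ 0   0    1  |    2 ]
Subtract 3 times R3 from R2.
  [ 1  -2  -16  |  -35 ]
  [ 0   1    0  |    4 ]
  [ 0   0    1  |    2 ]
Add 16 times R3 to R1.
  [ 1  -2  0  |  -3 ]
  [ 0   1  0  |   4 ]
  [ 0   0  1  |   2 ]
Add 2 times R2 to R1.
  [ 1  0  0  |  5 ]
  [ 0  1  0  |  4 ]
  [ 0  0  1  |  2 ]
Reading off the last column: u = 5, v = 4, w = 2.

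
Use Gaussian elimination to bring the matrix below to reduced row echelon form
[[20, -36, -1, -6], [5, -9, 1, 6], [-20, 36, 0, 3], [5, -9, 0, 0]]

ρ1 := 1/20·ρ1
  [   1  -9/5  -1/20  -3/10 ]
  [   5    -9      1      6 ]
  [ -20    36      0      3 ]
  [   5    -9      0      0 ]
ρ2 := ρ2 − 5·ρ1
  [   1  -9/5  -1/20  -3/10 ]
  [   0     0    5/4   15/2 ]
  [ -20    36      0      3 ]
  [   5    -9      0      0 ]
ρ3 := ρ3 + 20·ρ1
  [ 1  -9/5  -1/20  -3/10 ]
  [ 0     0    5/4   15/2 ]
  [ 0     0     -1     -3 ]
  [ 5    -9      0      0 ]
ρ4 := ρ4 − 5·ρ1
  [ 1  -9/5  -1/20  -3/10 ]
  [ 0     0    5/4   15/2 ]
  [ 0     0     -1     -3 ]
  [ 0     0    1/4    3/2 ]
ρ2 := 4/5·ρ2
  [ 1  -9/5  -1/20  -3/10 ]
  [ 0     0      1      6 ]
  [ 0     0     -1     -3 ]
  [ 0     0    1/4    3/2 ]
ρ3 := ρ3 + ρ2
  [ 1  -9/5  -1/20  -3/10 ]
  [ 0     0      1      6 ]
  [ 0     0      0      3 ]
  [ 0     0    1/4    3/2 ]
ρ4 := ρ4 − 1/4·ρ2
  [ 1  -9/5  -1/20  -3/10 ]
  [ 0     0      1      6 ]
  [ 0     0      0      3 ]
  [ 0     0      0      0 ]
ρ3 := 1/3·ρ3
  [ 1  -9/5  -1/20  -3/10 ]
  [ 0     0      1      6 ]
  [ 0     0      0      1 ]
  [ 0     0      0      0 ]
ρ2 := ρ2 − 6·ρ3
  [ 1  -9/5  -1/20  -3/10 ]
  [ 0     0      1      0 ]
  [ 0     0      0      1 ]
  [ 0     0      0      0 ]
ρ1 := ρ1 + 3/10·ρ3
  [ 1  -9/5  -1/20  0 ]
  [ 0     0      1  0 ]
  [ 0     0      0  1 ]
  [ 0     0      0  0 ]
ρ1 := ρ1 + 1/20·ρ2
  [ 1  -9/5  0  0 ]
  [ 0     0  1  0 ]
  [ 0     0  0  1 ]
  [ 0     0  0  0 ]

[[1, -9/5, 0, 0], [0, 0, 1, 0], [0, 0, 0, 1], [0, 0, 0, 0]]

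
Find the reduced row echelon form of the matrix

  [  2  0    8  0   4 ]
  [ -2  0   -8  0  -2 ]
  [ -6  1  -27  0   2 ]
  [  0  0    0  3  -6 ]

[[1, 0, 4, 0, 0], [0, 1, -3, 0, 0], [0, 0, 0, 1, 0], [0, 0, 0, 0, 1]]

R1 ← 1/2·R1
  [  1  0    4  0   2 ]
  [ -2  0   -8  0  -2 ]
  [ -6  1  -27  0   2 ]
  [  0  0    0  3  -6 ]
R2 ← R2 + 2·R1
  [  1  0    4  0   2 ]
  [  0  0    0  0   2 ]
  [ -6  1  -27  0   2 ]
  [  0  0    0  3  -6 ]
R3 ← R3 + 6·R1
  [ 1  0   4  0   2 ]
  [ 0  0   0  0   2 ]
  [ 0  1  -3  0  14 ]
  [ 0  0   0  3  -6 ]
R2 <-> R3
  [ 1  0   4  0   2 ]
  [ 0  1  -3  0  14 ]
  [ 0  0   0  0   2 ]
  [ 0  0   0  3  -6 ]
R3 <-> R4
  [ 1  0   4  0   2 ]
  [ 0  1  -3  0  14 ]
  [ 0  0   0  3  -6 ]
  [ 0  0   0  0   2 ]
R3 ← 1/3·R3
  [ 1  0   4  0   2 ]
  [ 0  1  -3  0  14 ]
  [ 0  0   0  1  -2 ]
  [ 0  0   0  0   2 ]
R4 ← 1/2·R4
  [ 1  0   4  0   2 ]
  [ 0  1  -3  0  14 ]
  [ 0  0   0  1  -2 ]
  [ 0  0   0  0   1 ]
R3 ← R3 + 2·R4
  [ 1  0   4  0   2 ]
  [ 0  1  -3  0  14 ]
  [ 0  0   0  1   0 ]
  [ 0  0   0  0   1 ]
R2 ← R2 − 14·R4
  [ 1  0   4  0  2 ]
  [ 0  1  -3  0  0 ]
  [ 0  0   0  1  0 ]
  [ 0  0   0  0  1 ]
R1 ← R1 − 2·R4
  [ 1  0   4  0  0 ]
  [ 0  1  -3  0  0 ]
  [ 0  0   0  1  0 ]
  [ 0  0   0  0  1 ]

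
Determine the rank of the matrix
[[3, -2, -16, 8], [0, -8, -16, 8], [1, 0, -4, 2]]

rank = 2

Multiply R1 by 1/3.
Subtract R1 from R3.
Multiply R2 by -1/8.
Subtract 2/3 times R2 from R3.
Add 2/3 times R2 to R1.
The reduced form has 2 nonzero rows.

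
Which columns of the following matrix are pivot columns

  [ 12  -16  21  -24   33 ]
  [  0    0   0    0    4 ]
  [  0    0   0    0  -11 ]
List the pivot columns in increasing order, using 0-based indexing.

0, 4

R1 -> 1/12·R1
  [ 1  -4/3  7/4  -2  11/4 ]
  [ 0     0    0   0     4 ]
  [ 0     0    0   0   -11 ]
R2 -> 1/4·R2
  [ 1  -4/3  7/4  -2  11/4 ]
  [ 0     0    0   0     1 ]
  [ 0     0    0   0   -11 ]
R3 -> R3 + 11·R2
  [ 1  -4/3  7/4  -2  11/4 ]
  [ 0     0    0   0     1 ]
  [ 0     0    0   0     0 ]
R1 -> R1 − 11/4·R2
  [ 1  -4/3  7/4  -2  0 ]
  [ 0     0    0   0  1 ]
  [ 0     0    0   0  0 ]
Pivot columns are the columns containing a leading 1.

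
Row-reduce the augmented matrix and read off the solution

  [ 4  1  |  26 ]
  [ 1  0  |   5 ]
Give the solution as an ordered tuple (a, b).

(5, 6)

R1 ← 1/4·R1
  [ 1  1/4  |  13/2 ]
  [ 1    0  |     5 ]
R2 ← R2 − R1
  [ 1   1/4  |  13/2 ]
  [ 0  -1/4  |  -3/2 ]
R2 ← -4·R2
  [ 1  1/4  |  13/2 ]
  [ 0    1  |     6 ]
R1 ← R1 − 1/4·R2
  [ 1  0  |  5 ]
  [ 0  1  |  6 ]
Reading off the last column: a = 5, b = 6.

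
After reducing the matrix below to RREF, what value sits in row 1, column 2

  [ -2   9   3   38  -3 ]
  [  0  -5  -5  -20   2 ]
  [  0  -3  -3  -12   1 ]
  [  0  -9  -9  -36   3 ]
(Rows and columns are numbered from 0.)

ρ1 → -1/2·ρ1
  [ 1  -9/2  -3/2  -19  3/2 ]
  [ 0    -5    -5  -20    2 ]
  [ 0    -3    -3  -12    1 ]
  [ 0    -9    -9  -36    3 ]
ρ2 → -1/5·ρ2
  [ 1  -9/2  -3/2  -19   3/2 ]
  [ 0     1     1    4  -2/5 ]
  [ 0    -3    -3  -12     1 ]
  [ 0    -9    -9  -36     3 ]
ρ3 → ρ3 + 3·ρ2
  [ 1  -9/2  -3/2  -19   3/2 ]
  [ 0     1     1    4  -2/5 ]
  [ 0     0     0    0  -1/5 ]
  [ 0    -9    -9  -36     3 ]
ρ4 → ρ4 + 9·ρ2
  [ 1  -9/2  -3/2  -19   3/2 ]
  [ 0     1     1    4  -2/5 ]
  [ 0     0     0    0  -1/5 ]
  [ 0     0     0    0  -3/5 ]
ρ3 → -5·ρ3
  [ 1  -9/2  -3/2  -19   3/2 ]
  [ 0     1     1    4  -2/5 ]
  [ 0     0     0    0     1 ]
  [ 0     0     0    0  -3/5 ]
ρ4 → ρ4 + 3/5·ρ3
  [ 1  -9/2  -3/2  -19   3/2 ]
  [ 0     1     1    4  -2/5 ]
  [ 0     0     0    0     1 ]
  [ 0     0     0    0     0 ]
ρ2 → ρ2 + 2/5·ρ3
  [ 1  -9/2  -3/2  -19  3/2 ]
  [ 0     1     1    4    0 ]
  [ 0     0     0    0    1 ]
  [ 0     0     0    0    0 ]
ρ1 → ρ1 − 3/2·ρ3
  [ 1  -9/2  -3/2  -19  0 ]
  [ 0     1     1    4  0 ]
  [ 0     0     0    0  1 ]
  [ 0     0     0    0  0 ]
ρ1 → ρ1 + 9/2·ρ2
  [ 1  0  3  -1  0 ]
  [ 0  1  1   4  0 ]
  [ 0  0  0   0  1 ]
  [ 0  0  0   0  0 ]

1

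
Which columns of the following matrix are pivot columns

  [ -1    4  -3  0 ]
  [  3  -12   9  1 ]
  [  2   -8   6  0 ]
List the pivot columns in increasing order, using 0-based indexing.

0, 3

Multiply ρ1 by -1.
  [ 1   -4  3  0 ]
  [ 3  -12  9  1 ]
  [ 2   -8  6  0 ]
Subtract 3 times ρ1 from ρ2.
  [ 1  -4  3  0 ]
  [ 0   0  0  1 ]
  [ 2  -8  6  0 ]
Subtract 2 times ρ1 from ρ3.
  [ 1  -4  3  0 ]
  [ 0   0  0  1 ]
  [ 0   0  0  0 ]
Pivot columns are the columns containing a leading 1.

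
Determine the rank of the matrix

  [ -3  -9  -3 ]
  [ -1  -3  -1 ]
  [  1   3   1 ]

rank = 1

R1 := -1/3·R1
R2 := R2 + R1
R3 := R3 − R1
The reduced form has 1 nonzero row.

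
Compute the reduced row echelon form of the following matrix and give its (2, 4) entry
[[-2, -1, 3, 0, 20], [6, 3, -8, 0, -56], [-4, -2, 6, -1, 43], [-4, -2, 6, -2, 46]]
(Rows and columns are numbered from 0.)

ρ1 → -1/2·ρ1
  [  1  1/2  -3/2   0  -10 ]
  [  6    3    -8   0  -56 ]
  [ -4   -2     6  -1   43 ]
  [ -4   -2     6  -2   46 ]
ρ2 → ρ2 − 6·ρ1
  [  1  1/2  -3/2   0  -10 ]
  [  0    0     1   0    4 ]
  [ -4   -2     6  -1   43 ]
  [ -4   -2     6  -2   46 ]
ρ3 → ρ3 + 4·ρ1
  [  1  1/2  -3/2   0  -10 ]
  [  0    0     1   0    4 ]
  [  0    0     0  -1    3 ]
  [ -4   -2     6  -2   46 ]
ρ4 → ρ4 + 4·ρ1
  [ 1  1/2  -3/2   0  -10 ]
  [ 0    0     1   0    4 ]
  [ 0    0     0  -1    3 ]
  [ 0    0     0  -2    6 ]
ρ3 → -1·ρ3
  [ 1  1/2  -3/2   0  -10 ]
  [ 0    0     1   0    4 ]
  [ 0    0     0   1   -3 ]
  [ 0    0     0  -2    6 ]
ρ4 → ρ4 + 2·ρ3
  [ 1  1/2  -3/2  0  -10 ]
  [ 0    0     1  0    4 ]
  [ 0    0     0  1   -3 ]
  [ 0    0     0  0    0 ]
ρ1 → ρ1 + 3/2·ρ2
  [ 1  1/2  0  0  -4 ]
  [ 0    0  1  0   4 ]
  [ 0    0  0  1  -3 ]
  [ 0    0  0  0   0 ]

-3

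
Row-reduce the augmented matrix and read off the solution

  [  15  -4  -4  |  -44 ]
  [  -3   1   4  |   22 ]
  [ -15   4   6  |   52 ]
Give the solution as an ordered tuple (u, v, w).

r1 -> 1/15·r1
  [   1  -4/15  -4/15  |  -44/15 ]
  [  -3      1      4  |      22 ]
  [ -15      4      6  |      52 ]
r2 -> r2 + 3·r1
  [   1  -4/15  -4/15  |  -44/15 ]
  [   0    1/5   16/5  |    66/5 ]
  [ -15      4      6  |      52 ]
r3 -> r3 + 15·r1
  [ 1  -4/15  -4/15  |  -44/15 ]
  [ 0    1/5   16/5  |    66/5 ]
  [ 0      0      2  |       8 ]
r2 -> 5·r2
  [ 1  -4/15  -4/15  |  -44/15 ]
  [ 0      1     16  |      66 ]
  [ 0      0      2  |       8 ]
r3 -> 1/2·r3
  [ 1  -4/15  -4/15  |  -44/15 ]
  [ 0      1     16  |      66 ]
  [ 0      0      1  |       4 ]
r2 -> r2 − 16·r3
  [ 1  -4/15  -4/15  |  -44/15 ]
  [ 0      1      0  |       2 ]
  [ 0      0      1  |       4 ]
r1 -> r1 + 4/15·r3
  [ 1  -4/15  0  |  -28/15 ]
  [ 0      1  0  |       2 ]
  [ 0      0  1  |       4 ]
r1 -> r1 + 4/15·r2
  [ 1  0  0  |  -4/3 ]
  [ 0  1  0  |     2 ]
  [ 0  0  1  |     4 ]
Reading off the last column: u = -4/3, v = 2, w = 4.

(-4/3, 2, 4)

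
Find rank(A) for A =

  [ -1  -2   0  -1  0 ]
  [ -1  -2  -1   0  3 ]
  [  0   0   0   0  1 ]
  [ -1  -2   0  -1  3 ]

R1 ← -1·R1
R2 ← R2 + R1
R4 ← R4 + R1
R2 ← -1·R2
R4 ← R4 − 3·R3
R2 ← R2 + 3·R3
The reduced form has 3 nonzero rows.

rank = 3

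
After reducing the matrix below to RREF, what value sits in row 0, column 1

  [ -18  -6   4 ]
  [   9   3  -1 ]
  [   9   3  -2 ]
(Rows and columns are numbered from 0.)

R1 ← -1/18·R1
  [ 1  1/3  -2/9 ]
  [ 9    3    -1 ]
  [ 9    3    -2 ]
R2 ← R2 − 9·R1
  [ 1  1/3  -2/9 ]
  [ 0    0     1 ]
  [ 9    3    -2 ]
R3 ← R3 − 9·R1
  [ 1  1/3  -2/9 ]
  [ 0    0     1 ]
  [ 0    0     0 ]
R1 ← R1 + 2/9·R2
  [ 1  1/3  0 ]
  [ 0    0  1 ]
  [ 0    0  0 ]

1/3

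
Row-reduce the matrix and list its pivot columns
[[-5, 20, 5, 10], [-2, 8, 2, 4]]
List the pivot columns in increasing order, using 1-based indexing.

1

ρ1 := -1/5·ρ1
  [  1  -4  -1  -2 ]
  [ -2   8   2   4 ]
ρ2 := ρ2 + 2·ρ1
  [ 1  -4  -1  -2 ]
  [ 0   0   0   0 ]
Pivot columns are the columns containing a leading 1.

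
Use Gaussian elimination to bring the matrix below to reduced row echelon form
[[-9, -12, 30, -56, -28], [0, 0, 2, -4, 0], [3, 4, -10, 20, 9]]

[[1, 4/3, 0, 0, 3], [0, 0, 1, 0, -1/2], [0, 0, 0, 1, -1/4]]

R1 ← -1/9·R1
  [ 1  4/3  -10/3  56/9  28/9 ]
  [ 0    0      2    -4     0 ]
  [ 3    4    -10    20     9 ]
R3 ← R3 − 3·R1
  [ 1  4/3  -10/3  56/9  28/9 ]
  [ 0    0      2    -4     0 ]
  [ 0    0      0   4/3  -1/3 ]
R2 ← 1/2·R2
  [ 1  4/3  -10/3  56/9  28/9 ]
  [ 0    0      1    -2     0 ]
  [ 0    0      0   4/3  -1/3 ]
R3 ← 3/4·R3
  [ 1  4/3  -10/3  56/9  28/9 ]
  [ 0    0      1    -2     0 ]
  [ 0    0      0     1  -1/4 ]
R2 ← R2 + 2·R3
  [ 1  4/3  -10/3  56/9  28/9 ]
  [ 0    0      1     0  -1/2 ]
  [ 0    0      0     1  -1/4 ]
R1 ← R1 − 56/9·R3
  [ 1  4/3  -10/3  0  14/3 ]
  [ 0    0      1  0  -1/2 ]
  [ 0    0      0  1  -1/4 ]
R1 ← R1 + 10/3·R2
  [ 1  4/3  0  0     3 ]
  [ 0    0  1  0  -1/2 ]
  [ 0    0  0  1  -1/4 ]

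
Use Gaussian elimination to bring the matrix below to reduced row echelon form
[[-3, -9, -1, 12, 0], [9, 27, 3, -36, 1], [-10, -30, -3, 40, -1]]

[[1, 3, 0, -4, 0], [0, 0, 1, 0, 0], [0, 0, 0, 0, 1]]

r1 → -1/3·r1
  [   1    3  1/3   -4   0 ]
  [   9   27    3  -36   1 ]
  [ -10  -30   -3   40  -1 ]
r2 → r2 − 9·r1
  [   1    3  1/3  -4   0 ]
  [   0    0    0   0   1 ]
  [ -10  -30   -3  40  -1 ]
r3 → r3 + 10·r1
  [ 1  3  1/3  -4   0 ]
  [ 0  0    0   0   1 ]
  [ 0  0  1/3   0  -1 ]
r2 <-> r3
  [ 1  3  1/3  -4   0 ]
  [ 0  0  1/3   0  -1 ]
  [ 0  0    0   0   1 ]
r2 → 3·r2
  [ 1  3  1/3  -4   0 ]
  [ 0  0    1   0  -3 ]
  [ 0  0    0   0   1 ]
r2 → r2 + 3·r3
  [ 1  3  1/3  -4  0 ]
  [ 0  0    1   0  0 ]
  [ 0  0    0   0  1 ]
r1 → r1 − 1/3·r2
  [ 1  3  0  -4  0 ]
  [ 0  0  1   0  0 ]
  [ 0  0  0   0  1 ]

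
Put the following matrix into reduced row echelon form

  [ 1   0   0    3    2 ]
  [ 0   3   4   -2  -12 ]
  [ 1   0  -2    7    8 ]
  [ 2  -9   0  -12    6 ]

Subtract R1 from R3.
  [ 1   0   0    3    2 ]
  [ 0   3   4   -2  -12 ]
  [ 0   0  -2    4    6 ]
  [ 2  -9   0  -12    6 ]
Subtract 2 times R1 from R4.
  [ 1   0   0    3    2 ]
  [ 0   3   4   -2  -12 ]
  [ 0   0  -2    4    6 ]
  [ 0  -9   0  -18    2 ]
Multiply R2 by 1/3.
  [ 1   0    0     3   2 ]
  [ 0   1  4/3  -2/3  -4 ]
  [ 0   0   -2     4   6 ]
  [ 0  -9    0   -18   2 ]
Add 9 times R2 to R4.
  [ 1  0    0     3    2 ]
  [ 0  1  4/3  -2/3   -4 ]
  [ 0  0   -2     4    6 ]
  [ 0  0   12   -24  -34 ]
Multiply R3 by -1/2.
  [ 1  0    0     3    2 ]
  [ 0  1  4/3  -2/3   -4 ]
  [ 0  0    1    -2   -3 ]
  [ 0  0   12   -24  -34 ]
Subtract 12 times R3 from R4.
  [ 1  0    0     3   2 ]
  [ 0  1  4/3  -2/3  -4 ]
  [ 0  0    1    -2  -3 ]
  [ 0  0    0     0   2 ]
Multiply R4 by 1/2.
  [ 1  0    0     3   2 ]
  [ 0  1  4/3  -2/3  -4 ]
  [ 0  0    1    -2  -3 ]
  [ 0  0    0     0   1 ]
Add 3 times R4 to R3.
  [ 1  0    0     3   2 ]
  [ 0  1  4/3  -2/3  -4 ]
  [ 0  0    1    -2   0 ]
  [ 0  0    0     0   1 ]
Add 4 times R4 to R2.
  [ 1  0    0     3  2 ]
  [ 0  1  4/3  -2/3  0 ]
  [ 0  0    1    -2  0 ]
  [ 0  0    0     0  1 ]
Subtract 2 times R4 from R1.
  [ 1  0    0     3  0 ]
  [ 0  1  4/3  -2/3  0 ]
  [ 0  0    1    -2  0 ]
  [ 0  0    0     0  1 ]
Subtract 4/3 times R3 from R2.
  [ 1  0  0   3  0 ]
  [ 0  1  0   2  0 ]
  [ 0  0  1  -2  0 ]
  [ 0  0  0   0  1 ]

[[1, 0, 0, 3, 0], [0, 1, 0, 2, 0], [0, 0, 1, -2, 0], [0, 0, 0, 0, 1]]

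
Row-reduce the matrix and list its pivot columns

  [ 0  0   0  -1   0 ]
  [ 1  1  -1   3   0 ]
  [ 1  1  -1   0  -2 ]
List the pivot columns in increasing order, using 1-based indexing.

ρ1 <-> ρ2
ρ3 -> ρ3 − ρ1
ρ2 -> -1·ρ2
ρ3 -> ρ3 + 3·ρ2
ρ3 -> -1/2·ρ3
ρ1 -> ρ1 − 3·ρ2
Pivot columns are the columns containing a leading 1.

1, 4, 5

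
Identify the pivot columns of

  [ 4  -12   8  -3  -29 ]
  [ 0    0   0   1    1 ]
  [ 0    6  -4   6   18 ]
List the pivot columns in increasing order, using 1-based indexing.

1, 2, 4

Multiply r1 by 1/4.
  [ 1  -3   2  -3/4  -29/4 ]
  [ 0   0   0     1      1 ]
  [ 0   6  -4     6     18 ]
Swap r2 and r3.
  [ 1  -3   2  -3/4  -29/4 ]
  [ 0   6  -4     6     18 ]
  [ 0   0   0     1      1 ]
Multiply r2 by 1/6.
  [ 1  -3     2  -3/4  -29/4 ]
  [ 0   1  -2/3     1      3 ]
  [ 0   0     0     1      1 ]
Subtract r3 from r2.
  [ 1  -3     2  -3/4  -29/4 ]
  [ 0   1  -2/3     0      2 ]
  [ 0   0     0     1      1 ]
Add 3/4 times r3 to r1.
  [ 1  -3     2  0  -13/2 ]
  [ 0   1  -2/3  0      2 ]
  [ 0   0     0  1      1 ]
Add 3 times r2 to r1.
  [ 1  0     0  0  -1/2 ]
  [ 0  1  -2/3  0     2 ]
  [ 0  0     0  1     1 ]
Pivot columns are the columns containing a leading 1.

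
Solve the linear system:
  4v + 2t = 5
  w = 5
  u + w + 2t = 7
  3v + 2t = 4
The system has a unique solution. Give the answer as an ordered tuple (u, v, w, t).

(1, 1, 5, 1/2)

Form the augmented matrix and row-reduce:
  [ 0  4  0  2  |  5 ]
  [ 0  0  1  0  |  5 ]
  [ 1  0  1  2  |  7 ]
  [ 0  3  0  2  |  4 ]
R1 ↔ R3
  [ 1  0  1  2  |  7 ]
  [ 0  0  1  0  |  5 ]
  [ 0  4  0  2  |  5 ]
  [ 0  3  0  2  |  4 ]
R2 ↔ R3
  [ 1  0  1  2  |  7 ]
  [ 0  4  0  2  |  5 ]
  [ 0  0  1  0  |  5 ]
  [ 0  3  0  2  |  4 ]
R2 ← 1/4·R2
  [ 1  0  1    2  |    7 ]
  [ 0  1  0  1/2  |  5/4 ]
  [ 0  0  1    0  |    5 ]
  [ 0  3  0    2  |    4 ]
R4 ← R4 − 3·R2
  [ 1  0  1    2  |    7 ]
  [ 0  1  0  1/2  |  5/4 ]
  [ 0  0  1    0  |    5 ]
  [ 0  0  0  1/2  |  1/4 ]
R4 ← 2·R4
  [ 1  0  1    2  |    7 ]
  [ 0  1  0  1/2  |  5/4 ]
  [ 0  0  1    0  |    5 ]
  [ 0  0  0    1  |  1/2 ]
R2 ← R2 − 1/2·R4
  [ 1  0  1  2  |    7 ]
  [ 0  1  0  0  |    1 ]
  [ 0  0  1  0  |    5 ]
  [ 0  0  0  1  |  1/2 ]
R1 ← R1 − 2·R4
  [ 1  0  1  0  |    6 ]
  [ 0  1  0  0  |    1 ]
  [ 0  0  1  0  |    5 ]
  [ 0  0  0  1  |  1/2 ]
R1 ← R1 − R3
  [ 1  0  0  0  |    1 ]
  [ 0  1  0  0  |    1 ]
  [ 0  0  1  0  |    5 ]
  [ 0  0  0  1  |  1/2 ]
Reading off the last column: u = 1, v = 1, w = 5, t = 1/2.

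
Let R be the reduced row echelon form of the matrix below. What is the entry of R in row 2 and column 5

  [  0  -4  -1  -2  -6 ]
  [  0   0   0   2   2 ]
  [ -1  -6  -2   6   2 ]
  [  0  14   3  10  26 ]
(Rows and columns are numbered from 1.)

R1 <=> R3
  [ -1  -6  -2   6   2 ]
  [  0   0   0   2   2 ]
  [  0  -4  -1  -2  -6 ]
  [  0  14   3  10  26 ]
R1 ← -1·R1
  [ 1   6   2  -6  -2 ]
  [ 0   0   0   2   2 ]
  [ 0  -4  -1  -2  -6 ]
  [ 0  14   3  10  26 ]
R2 <=> R3
  [ 1   6   2  -6  -2 ]
  [ 0  -4  -1  -2  -6 ]
  [ 0   0   0   2   2 ]
  [ 0  14   3  10  26 ]
R2 ← -1/4·R2
  [ 1   6    2   -6   -2 ]
  [ 0   1  1/4  1/2  3/2 ]
  [ 0   0    0    2    2 ]
  [ 0  14    3   10   26 ]
R4 ← R4 − 14·R2
  [ 1  6     2   -6   -2 ]
  [ 0  1   1/4  1/2  3/2 ]
  [ 0  0     0    2    2 ]
  [ 0  0  -1/2    3    5 ]
R3 <=> R4
  [ 1  6     2   -6   -2 ]
  [ 0  1   1/4  1/2  3/2 ]
  [ 0  0  -1/2    3    5 ]
  [ 0  0     0    2    2 ]
R3 ← -2·R3
  [ 1  6    2   -6   -2 ]
  [ 0  1  1/4  1/2  3/2 ]
  [ 0  0    1   -6  -10 ]
  [ 0  0    0    2    2 ]
R4 ← 1/2·R4
  [ 1  6    2   -6   -2 ]
  [ 0  1  1/4  1/2  3/2 ]
  [ 0  0    1   -6  -10 ]
  [ 0  0    0    1    1 ]
R3 ← R3 + 6·R4
  [ 1  6    2   -6   -2 ]
  [ 0  1  1/4  1/2  3/2 ]
  [ 0  0    1    0   -4 ]
  [ 0  0    0    1    1 ]
R2 ← R2 − 1/2·R4
  [ 1  6    2  -6  -2 ]
  [ 0  1  1/4   0   1 ]
  [ 0  0    1   0  -4 ]
  [ 0  0    0   1   1 ]
R1 ← R1 + 6·R4
  [ 1  6    2  0   4 ]
  [ 0  1  1/4  0   1 ]
  [ 0  0    1  0  -4 ]
  [ 0  0    0  1   1 ]
R2 ← R2 − 1/4·R3
  [ 1  6  2  0   4 ]
  [ 0  1  0  0   2 ]
  [ 0  0  1  0  -4 ]
  [ 0  0  0  1   1 ]
R1 ← R1 − 2·R3
  [ 1  6  0  0  12 ]
  [ 0  1  0  0   2 ]
  [ 0  0  1  0  -4 ]
  [ 0  0  0  1   1 ]
R1 ← R1 − 6·R2
  [ 1  0  0  0   0 ]
  [ 0  1  0  0   2 ]
  [ 0  0  1  0  -4 ]
  [ 0  0  0  1   1 ]

2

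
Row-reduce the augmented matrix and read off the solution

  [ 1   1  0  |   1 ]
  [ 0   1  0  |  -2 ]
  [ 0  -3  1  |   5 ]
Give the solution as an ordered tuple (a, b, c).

ρ3 ← ρ3 + 3·ρ2
ρ1 ← ρ1 − ρ2
Reading off the last column: a = 3, b = -2, c = -1.

(3, -2, -1)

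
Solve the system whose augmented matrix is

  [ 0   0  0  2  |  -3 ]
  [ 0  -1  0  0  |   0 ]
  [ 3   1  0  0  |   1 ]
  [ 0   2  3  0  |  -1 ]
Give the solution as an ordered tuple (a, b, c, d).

(1/3, 0, -1/3, -3/2)

R1 ↔ R3
R1 -> 1/3·R1
R2 -> -1·R2
R4 -> R4 − 2·R2
R3 ↔ R4
R3 -> 1/3·R3
R4 -> 1/2·R4
R1 -> R1 − 1/3·R2
Reading off the last column: a = 1/3, b = 0, c = -1/3, d = -3/2.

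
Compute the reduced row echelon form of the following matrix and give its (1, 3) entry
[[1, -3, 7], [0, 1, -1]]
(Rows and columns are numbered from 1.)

Add 3 times R2 to R1.

4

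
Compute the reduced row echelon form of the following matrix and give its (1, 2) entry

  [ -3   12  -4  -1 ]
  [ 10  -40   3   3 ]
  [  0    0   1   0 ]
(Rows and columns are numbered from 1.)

ρ1 -> -1/3·ρ1
ρ2 -> ρ2 − 10·ρ1
ρ2 -> -3/31·ρ2
ρ3 -> ρ3 − ρ2
ρ3 -> -31·ρ3
ρ2 -> ρ2 − 1/31·ρ3
ρ1 -> ρ1 − 1/3·ρ3
ρ1 -> ρ1 − 4/3·ρ2

-4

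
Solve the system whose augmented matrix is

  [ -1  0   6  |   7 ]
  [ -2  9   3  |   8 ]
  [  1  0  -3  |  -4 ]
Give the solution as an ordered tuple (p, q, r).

R1 ← -1·R1
R2 ← R2 + 2·R1
R3 ← R3 − R1
R2 ← 1/9·R2
R3 ← 1/3·R3
R2 ← R2 + R3
R1 ← R1 + 6·R3
Reading off the last column: p = -1, q = 1/3, r = 1.

(-1, 1/3, 1)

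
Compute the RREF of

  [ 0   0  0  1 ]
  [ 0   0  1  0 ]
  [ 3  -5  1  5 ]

[[1, -5/3, 0, 0], [0, 0, 1, 0], [0, 0, 0, 1]]

Swap r1 and r3.
Multiply r1 by 1/3.
Subtract 5/3 times r3 from r1.
Subtract 1/3 times r2 from r1.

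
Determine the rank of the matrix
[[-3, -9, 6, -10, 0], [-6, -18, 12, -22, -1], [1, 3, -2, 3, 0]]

Multiply R1 by -1/3.
Add 6 times R1 to R2.
Subtract R1 from R3.
Multiply R2 by -1/2.
Add 1/3 times R2 to R3.
Multiply R3 by 6.
Subtract 1/2 times R3 from R2.
Subtract 10/3 times R2 from R1.
The reduced form has 3 nonzero rows.

rank = 3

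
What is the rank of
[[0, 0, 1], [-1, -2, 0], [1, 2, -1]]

R1 <-> R2
  [ -1  -2   0 ]
  [  0   0   1 ]
  [  1   2  -1 ]
R1 ← -1·R1
  [ 1  2   0 ]
  [ 0  0   1 ]
  [ 1  2  -1 ]
R3 ← R3 − R1
  [ 1  2   0 ]
  [ 0  0   1 ]
  [ 0  0  -1 ]
R3 ← R3 + R2
  [ 1  2  0 ]
  [ 0  0  1 ]
  [ 0  0  0 ]
The reduced form has 2 nonzero rows.

rank = 2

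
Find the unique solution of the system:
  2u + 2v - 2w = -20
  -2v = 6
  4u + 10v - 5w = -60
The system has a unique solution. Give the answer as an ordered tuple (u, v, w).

Form the augmented matrix and row-reduce:
  [ 2   2  -2  |  -20 ]
  [ 0  -2   0  |    6 ]
  [ 4  10  -5  |  -60 ]
Multiply r1 by 1/2.
  [ 1   1  -1  |  -10 ]
  [ 0  -2   0  |    6 ]
  [ 4  10  -5  |  -60 ]
Subtract 4 times r1 from r3.
  [ 1   1  -1  |  -10 ]
  [ 0  -2   0  |    6 ]
  [ 0   6  -1  |  -20 ]
Multiply r2 by -1/2.
  [ 1  1  -1  |  -10 ]
  [ 0  1   0  |   -3 ]
  [ 0  6  -1  |  -20 ]
Subtract 6 times r2 from r3.
  [ 1  1  -1  |  -10 ]
  [ 0  1   0  |   -3 ]
  [ 0  0  -1  |   -2 ]
Multiply r3 by -1.
  [ 1  1  -1  |  -10 ]
  [ 0  1   0  |   -3 ]
  [ 0  0   1  |    2 ]
Add r3 to r1.
  [ 1  1  0  |  -8 ]
  [ 0  1  0  |  -3 ]
  [ 0  0  1  |   2 ]
Subtract r2 from r1.
  [ 1  0  0  |  -5 ]
  [ 0  1  0  |  -3 ]
  [ 0  0  1  |   2 ]
Reading off the last column: u = -5, v = -3, w = 2.

(-5, -3, 2)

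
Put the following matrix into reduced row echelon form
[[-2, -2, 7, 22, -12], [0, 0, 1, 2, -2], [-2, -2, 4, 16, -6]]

[[1, 1, 0, -4, -1], [0, 0, 1, 2, -2], [0, 0, 0, 0, 0]]

r1 := -1/2·r1
  [  1   1  -7/2  -11   6 ]
  [  0   0     1    2  -2 ]
  [ -2  -2     4   16  -6 ]
r3 := r3 + 2·r1
  [ 1  1  -7/2  -11   6 ]
  [ 0  0     1    2  -2 ]
  [ 0  0    -3   -6   6 ]
r3 := r3 + 3·r2
  [ 1  1  -7/2  -11   6 ]
  [ 0  0     1    2  -2 ]
  [ 0  0     0    0   0 ]
r1 := r1 + 7/2·r2
  [ 1  1  0  -4  -1 ]
  [ 0  0  1   2  -2 ]
  [ 0  0  0   0   0 ]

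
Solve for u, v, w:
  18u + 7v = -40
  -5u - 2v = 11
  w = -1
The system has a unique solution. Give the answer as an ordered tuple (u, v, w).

Form the augmented matrix and row-reduce:
  [ 18   7  0  |  -40 ]
  [ -5  -2  0  |   11 ]
  [  0   0  1  |   -1 ]
R1 → 1/18·R1
  [  1  7/18  0  |  -20/9 ]
  [ -5    -2  0  |     11 ]
  [  0     0  1  |     -1 ]
R2 → R2 + 5·R1
  [ 1   7/18  0  |  -20/9 ]
  [ 0  -1/18  0  |   -1/9 ]
  [ 0      0  1  |     -1 ]
R2 → -18·R2
  [ 1  7/18  0  |  -20/9 ]
  [ 0     1  0  |      2 ]
  [ 0     0  1  |     -1 ]
R1 → R1 − 7/18·R2
  [ 1  0  0  |  -3 ]
  [ 0  1  0  |   2 ]
  [ 0  0  1  |  -1 ]
Reading off the last column: u = -3, v = 2, w = -1.

(-3, 2, -1)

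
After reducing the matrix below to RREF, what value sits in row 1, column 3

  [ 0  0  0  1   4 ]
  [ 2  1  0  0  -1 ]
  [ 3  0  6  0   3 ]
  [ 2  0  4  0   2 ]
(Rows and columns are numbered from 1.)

2

R1 <=> R2
  [ 2  1  0  0  -1 ]
  [ 0  0  0  1   4 ]
  [ 3  0  6  0   3 ]
  [ 2  0  4  0   2 ]
R1 := 1/2·R1
  [ 1  1/2  0  0  -1/2 ]
  [ 0    0  0  1     4 ]
  [ 3    0  6  0     3 ]
  [ 2    0  4  0     2 ]
R3 := R3 − 3·R1
  [ 1   1/2  0  0  -1/2 ]
  [ 0     0  0  1     4 ]
  [ 0  -3/2  6  0   9/2 ]
  [ 2     0  4  0     2 ]
R4 := R4 − 2·R1
  [ 1   1/2  0  0  -1/2 ]
  [ 0     0  0  1     4 ]
  [ 0  -3/2  6  0   9/2 ]
  [ 0    -1  4  0     3 ]
R2 <=> R3
  [ 1   1/2  0  0  -1/2 ]
  [ 0  -3/2  6  0   9/2 ]
  [ 0     0  0  1     4 ]
  [ 0    -1  4  0     3 ]
R2 := -2/3·R2
  [ 1  1/2   0  0  -1/2 ]
  [ 0    1  -4  0    -3 ]
  [ 0    0   0  1     4 ]
  [ 0   -1   4  0     3 ]
R4 := R4 + R2
  [ 1  1/2   0  0  -1/2 ]
  [ 0    1  -4  0    -3 ]
  [ 0    0   0  1     4 ]
  [ 0    0   0  0     0 ]
R1 := R1 − 1/2·R2
  [ 1  0   2  0   1 ]
  [ 0  1  -4  0  -3 ]
  [ 0  0   0  1   4 ]
  [ 0  0   0  0   0 ]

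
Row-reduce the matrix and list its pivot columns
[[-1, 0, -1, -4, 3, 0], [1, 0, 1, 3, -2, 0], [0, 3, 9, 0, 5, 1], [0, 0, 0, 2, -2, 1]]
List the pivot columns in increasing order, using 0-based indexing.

0, 1, 3, 5

r1 ← -1·r1
  [ 1  0  1  4  -3  0 ]
  [ 1  0  1  3  -2  0 ]
  [ 0  3  9  0   5  1 ]
  [ 0  0  0  2  -2  1 ]
r2 ← r2 − r1
  [ 1  0  1   4  -3  0 ]
  [ 0  0  0  -1   1  0 ]
  [ 0  3  9   0   5  1 ]
  [ 0  0  0   2  -2  1 ]
r2 <=> r3
  [ 1  0  1   4  -3  0 ]
  [ 0  3  9   0   5  1 ]
  [ 0  0  0  -1   1  0 ]
  [ 0  0  0   2  -2  1 ]
r2 ← 1/3·r2
  [ 1  0  1   4   -3    0 ]
  [ 0  1  3   0  5/3  1/3 ]
  [ 0  0  0  -1    1    0 ]
  [ 0  0  0   2   -2    1 ]
r3 ← -1·r3
  [ 1  0  1  4   -3    0 ]
  [ 0  1  3  0  5/3  1/3 ]
  [ 0  0  0  1   -1    0 ]
  [ 0  0  0  2   -2    1 ]
r4 ← r4 − 2·r3
  [ 1  0  1  4   -3    0 ]
  [ 0  1  3  0  5/3  1/3 ]
  [ 0  0  0  1   -1    0 ]
  [ 0  0  0  0    0    1 ]
r2 ← r2 − 1/3·r4
  [ 1  0  1  4   -3  0 ]
  [ 0  1  3  0  5/3  0 ]
  [ 0  0  0  1   -1  0 ]
  [ 0  0  0  0    0  1 ]
r1 ← r1 − 4·r3
  [ 1  0  1  0    1  0 ]
  [ 0  1  3  0  5/3  0 ]
  [ 0  0  0  1   -1  0 ]
  [ 0  0  0  0    0  1 ]
Pivot columns are the columns containing a leading 1.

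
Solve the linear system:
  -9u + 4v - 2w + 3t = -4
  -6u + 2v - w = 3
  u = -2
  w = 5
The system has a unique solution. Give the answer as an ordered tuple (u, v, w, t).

Form the augmented matrix and row-reduce:
  [ -9  4  -2  3  |  -4 ]
  [ -6  2  -1  0  |   3 ]
  [  1  0   0  0  |  -2 ]
  [  0  0   1  0  |   5 ]
ρ1 ← -1/9·ρ1
  [  1  -4/9  2/9  -1/3  |  4/9 ]
  [ -6     2   -1     0  |    3 ]
  [  1     0    0     0  |   -2 ]
  [  0     0    1     0  |    5 ]
ρ2 ← ρ2 + 6·ρ1
  [ 1  -4/9  2/9  -1/3  |   4/9 ]
  [ 0  -2/3  1/3    -2  |  17/3 ]
  [ 1     0    0     0  |    -2 ]
  [ 0     0    1     0  |     5 ]
ρ3 ← ρ3 − ρ1
  [ 1  -4/9   2/9  -1/3  |    4/9 ]
  [ 0  -2/3   1/3    -2  |   17/3 ]
  [ 0   4/9  -2/9   1/3  |  -22/9 ]
  [ 0     0     1     0  |      5 ]
ρ2 ← -3/2·ρ2
  [ 1  -4/9   2/9  -1/3  |    4/9 ]
  [ 0     1  -1/2     3  |  -17/2 ]
  [ 0   4/9  -2/9   1/3  |  -22/9 ]
  [ 0     0     1     0  |      5 ]
ρ3 ← ρ3 − 4/9·ρ2
  [ 1  -4/9   2/9  -1/3  |    4/9 ]
  [ 0     1  -1/2     3  |  -17/2 ]
  [ 0     0     0    -1  |    4/3 ]
  [ 0     0     1     0  |      5 ]
ρ3 <=> ρ4
  [ 1  -4/9   2/9  -1/3  |    4/9 ]
  [ 0     1  -1/2     3  |  -17/2 ]
  [ 0     0     1     0  |      5 ]
  [ 0     0     0    -1  |    4/3 ]
ρ4 ← -1·ρ4
  [ 1  -4/9   2/9  -1/3  |    4/9 ]
  [ 0     1  -1/2     3  |  -17/2 ]
  [ 0     0     1     0  |      5 ]
  [ 0     0     0     1  |   -4/3 ]
ρ2 ← ρ2 − 3·ρ4
  [ 1  -4/9   2/9  -1/3  |   4/9 ]
  [ 0     1  -1/2     0  |  -9/2 ]
  [ 0     0     1     0  |     5 ]
  [ 0     0     0     1  |  -4/3 ]
ρ1 ← ρ1 + 1/3·ρ4
  [ 1  -4/9   2/9  0  |     0 ]
  [ 0     1  -1/2  0  |  -9/2 ]
  [ 0     0     1  0  |     5 ]
  [ 0     0     0  1  |  -4/3 ]
ρ2 ← ρ2 + 1/2·ρ3
  [ 1  -4/9  2/9  0  |     0 ]
  [ 0     1    0  0  |    -2 ]
  [ 0     0    1  0  |     5 ]
  [ 0     0    0  1  |  -4/3 ]
ρ1 ← ρ1 − 2/9·ρ3
  [ 1  -4/9  0  0  |  -10/9 ]
  [ 0     1  0  0  |     -2 ]
  [ 0     0  1  0  |      5 ]
  [ 0     0  0  1  |   -4/3 ]
ρ1 ← ρ1 + 4/9·ρ2
  [ 1  0  0  0  |    -2 ]
  [ 0  1  0  0  |    -2 ]
  [ 0  0  1  0  |     5 ]
  [ 0  0  0  1  |  -4/3 ]
Reading off the last column: u = -2, v = -2, w = 5, t = -4/3.

(-2, -2, 5, -4/3)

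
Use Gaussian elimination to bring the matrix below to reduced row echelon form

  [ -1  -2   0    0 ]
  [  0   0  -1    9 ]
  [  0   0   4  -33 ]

R1 ← -1·R1
  [ 1  2   0    0 ]
  [ 0  0  -1    9 ]
  [ 0  0   4  -33 ]
R2 ← -1·R2
  [ 1  2  0    0 ]
  [ 0  0  1   -9 ]
  [ 0  0  4  -33 ]
R3 ← R3 − 4·R2
  [ 1  2  0   0 ]
  [ 0  0  1  -9 ]
  [ 0  0  0   3 ]
R3 ← 1/3·R3
  [ 1  2  0   0 ]
  [ 0  0  1  -9 ]
  [ 0  0  0   1 ]
R2 ← R2 + 9·R3
  [ 1  2  0  0 ]
  [ 0  0  1  0 ]
  [ 0  0  0  1 ]

[[1, 2, 0, 0], [0, 0, 1, 0], [0, 0, 0, 1]]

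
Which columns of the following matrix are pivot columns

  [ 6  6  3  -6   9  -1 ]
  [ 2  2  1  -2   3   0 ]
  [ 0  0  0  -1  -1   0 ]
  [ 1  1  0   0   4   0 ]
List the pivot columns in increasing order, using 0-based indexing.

ρ1 := 1/6·ρ1
  [ 1  1  1/2  -1  3/2  -1/6 ]
  [ 2  2    1  -2    3     0 ]
  [ 0  0    0  -1   -1     0 ]
  [ 1  1    0   0    4     0 ]
ρ2 := ρ2 − 2·ρ1
  [ 1  1  1/2  -1  3/2  -1/6 ]
  [ 0  0    0   0    0   1/3 ]
  [ 0  0    0  -1   -1     0 ]
  [ 1  1    0   0    4     0 ]
ρ4 := ρ4 − ρ1
  [ 1  1   1/2  -1  3/2  -1/6 ]
  [ 0  0     0   0    0   1/3 ]
  [ 0  0     0  -1   -1     0 ]
  [ 0  0  -1/2   1  5/2   1/6 ]
ρ2 <=> ρ4
  [ 1  1   1/2  -1  3/2  -1/6 ]
  [ 0  0  -1/2   1  5/2   1/6 ]
  [ 0  0     0  -1   -1     0 ]
  [ 0  0     0   0    0   1/3 ]
ρ2 := -2·ρ2
  [ 1  1  1/2  -1  3/2  -1/6 ]
  [ 0  0    1  -2   -5  -1/3 ]
  [ 0  0    0  -1   -1     0 ]
  [ 0  0    0   0    0   1/3 ]
ρ3 := -1·ρ3
  [ 1  1  1/2  -1  3/2  -1/6 ]
  [ 0  0    1  -2   -5  -1/3 ]
  [ 0  0    0   1    1     0 ]
  [ 0  0    0   0    0   1/3 ]
ρ4 := 3·ρ4
  [ 1  1  1/2  -1  3/2  -1/6 ]
  [ 0  0    1  -2   -5  -1/3 ]
  [ 0  0    0   1    1     0 ]
  [ 0  0    0   0    0     1 ]
ρ2 := ρ2 + 1/3·ρ4
  [ 1  1  1/2  -1  3/2  -1/6 ]
  [ 0  0    1  -2   -5     0 ]
  [ 0  0    0   1    1     0 ]
  [ 0  0    0   0    0     1 ]
ρ1 := ρ1 + 1/6·ρ4
  [ 1  1  1/2  -1  3/2  0 ]
  [ 0  0    1  -2   -5  0 ]
  [ 0  0    0   1    1  0 ]
  [ 0  0    0   0    0  1 ]
ρ2 := ρ2 + 2·ρ3
  [ 1  1  1/2  -1  3/2  0 ]
  [ 0  0    1   0   -3  0 ]
  [ 0  0    0   1    1  0 ]
  [ 0  0    0   0    0  1 ]
ρ1 := ρ1 + ρ3
  [ 1  1  1/2  0  5/2  0 ]
  [ 0  0    1  0   -3  0 ]
  [ 0  0    0  1    1  0 ]
  [ 0  0    0  0    0  1 ]
ρ1 := ρ1 − 1/2·ρ2
  [ 1  1  0  0   4  0 ]
  [ 0  0  1  0  -3  0 ]
  [ 0  0  0  1   1  0 ]
  [ 0  0  0  0   0  1 ]
Pivot columns are the columns containing a leading 1.

0, 2, 3, 5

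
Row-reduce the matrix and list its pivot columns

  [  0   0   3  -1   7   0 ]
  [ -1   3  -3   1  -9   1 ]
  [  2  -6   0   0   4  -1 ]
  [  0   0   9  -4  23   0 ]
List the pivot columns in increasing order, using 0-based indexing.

0, 2, 3, 5

r1 <-> r2
  [ -1   3  -3   1  -9   1 ]
  [  0   0   3  -1   7   0 ]
  [  2  -6   0   0   4  -1 ]
  [  0   0   9  -4  23   0 ]
r1 ← -1·r1
  [ 1  -3  3  -1   9  -1 ]
  [ 0   0  3  -1   7   0 ]
  [ 2  -6  0   0   4  -1 ]
  [ 0   0  9  -4  23   0 ]
r3 ← r3 − 2·r1
  [ 1  -3   3  -1    9  -1 ]
  [ 0   0   3  -1    7   0 ]
  [ 0   0  -6   2  -14   1 ]
  [ 0   0   9  -4   23   0 ]
r2 ← 1/3·r2
  [ 1  -3   3    -1    9  -1 ]
  [ 0   0   1  -1/3  7/3   0 ]
  [ 0   0  -6     2  -14   1 ]
  [ 0   0   9    -4   23   0 ]
r3 ← r3 + 6·r2
  [ 1  -3  3    -1    9  -1 ]
  [ 0   0  1  -1/3  7/3   0 ]
  [ 0   0  0     0    0   1 ]
  [ 0   0  9    -4   23   0 ]
r4 ← r4 − 9·r2
  [ 1  -3  3    -1    9  -1 ]
  [ 0   0  1  -1/3  7/3   0 ]
  [ 0   0  0     0    0   1 ]
  [ 0   0  0    -1    2   0 ]
r3 <-> r4
  [ 1  -3  3    -1    9  -1 ]
  [ 0   0  1  -1/3  7/3   0 ]
  [ 0   0  0    -1    2   0 ]
  [ 0   0  0     0    0   1 ]
r3 ← -1·r3
  [ 1  -3  3    -1    9  -1 ]
  [ 0   0  1  -1/3  7/3   0 ]
  [ 0   0  0     1   -2   0 ]
  [ 0   0  0     0    0   1 ]
r1 ← r1 + r4
  [ 1  -3  3    -1    9  0 ]
  [ 0   0  1  -1/3  7/3  0 ]
  [ 0   0  0     1   -2  0 ]
  [ 0   0  0     0    0  1 ]
r2 ← r2 + 1/3·r3
  [ 1  -3  3  -1    9  0 ]
  [ 0   0  1   0  5/3  0 ]
  [ 0   0  0   1   -2  0 ]
  [ 0   0  0   0    0  1 ]
r1 ← r1 + r3
  [ 1  -3  3  0    7  0 ]
  [ 0   0  1  0  5/3  0 ]
  [ 0   0  0  1   -2  0 ]
  [ 0   0  0  0    0  1 ]
r1 ← r1 − 3·r2
  [ 1  -3  0  0    2  0 ]
  [ 0   0  1  0  5/3  0 ]
  [ 0   0  0  1   -2  0 ]
  [ 0   0  0  0    0  1 ]
Pivot columns are the columns containing a leading 1.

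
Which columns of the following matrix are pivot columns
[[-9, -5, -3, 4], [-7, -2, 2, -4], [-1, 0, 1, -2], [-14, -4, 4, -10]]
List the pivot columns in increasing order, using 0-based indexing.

0, 1, 2, 3

R1 → -1/9·R1
  [   1  5/9  1/3  -4/9 ]
  [  -7   -2    2    -4 ]
  [  -1    0    1    -2 ]
  [ -14   -4    4   -10 ]
R2 → R2 + 7·R1
  [   1   5/9   1/3   -4/9 ]
  [   0  17/9  13/3  -64/9 ]
  [  -1     0     1     -2 ]
  [ -14    -4     4    -10 ]
R3 → R3 + R1
  [   1   5/9   1/3   -4/9 ]
  [   0  17/9  13/3  -64/9 ]
  [   0   5/9   4/3  -22/9 ]
  [ -14    -4     4    -10 ]
R4 → R4 + 14·R1
  [ 1   5/9   1/3    -4/9 ]
  [ 0  17/9  13/3   -64/9 ]
  [ 0   5/9   4/3   -22/9 ]
  [ 0  34/9  26/3  -146/9 ]
R2 → 9/17·R2
  [ 1   5/9    1/3    -4/9 ]
  [ 0     1  39/17  -64/17 ]
  [ 0   5/9    4/3   -22/9 ]
  [ 0  34/9   26/3  -146/9 ]
R3 → R3 − 5/9·R2
  [ 1   5/9    1/3    -4/9 ]
  [ 0     1  39/17  -64/17 ]
  [ 0     0   1/17   -6/17 ]
  [ 0  34/9   26/3  -146/9 ]
R4 → R4 − 34/9·R2
  [ 1  5/9    1/3    -4/9 ]
  [ 0    1  39/17  -64/17 ]
  [ 0    0   1/17   -6/17 ]
  [ 0    0      0      -2 ]
R3 → 17·R3
  [ 1  5/9    1/3    -4/9 ]
  [ 0    1  39/17  -64/17 ]
  [ 0    0      1      -6 ]
  [ 0    0      0      -2 ]
R4 → -1/2·R4
  [ 1  5/9    1/3    -4/9 ]
  [ 0    1  39/17  -64/17 ]
  [ 0    0      1      -6 ]
  [ 0    0      0       1 ]
R3 → R3 + 6·R4
  [ 1  5/9    1/3    -4/9 ]
  [ 0    1  39/17  -64/17 ]
  [ 0    0      1       0 ]
  [ 0    0      0       1 ]
R2 → R2 + 64/17·R4
  [ 1  5/9    1/3  -4/9 ]
  [ 0    1  39/17     0 ]
  [ 0    0      1     0 ]
  [ 0    0      0     1 ]
R1 → R1 + 4/9·R4
  [ 1  5/9    1/3  0 ]
  [ 0    1  39/17  0 ]
  [ 0    0      1  0 ]
  [ 0    0      0  1 ]
R2 → R2 − 39/17·R3
  [ 1  5/9  1/3  0 ]
  [ 0    1    0  0 ]
  [ 0    0    1  0 ]
  [ 0    0    0  1 ]
R1 → R1 − 1/3·R3
  [ 1  5/9  0  0 ]
  [ 0    1  0  0 ]
  [ 0    0  1  0 ]
  [ 0    0  0  1 ]
R1 → R1 − 5/9·R2
  [ 1  0  0  0 ]
  [ 0  1  0  0 ]
  [ 0  0  1  0 ]
  [ 0  0  0  1 ]
Pivot columns are the columns containing a leading 1.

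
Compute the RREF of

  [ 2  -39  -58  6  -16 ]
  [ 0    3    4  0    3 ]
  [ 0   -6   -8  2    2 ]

r1 → 1/2·r1
  [ 1  -39/2  -29  3  -8 ]
  [ 0      3    4  0   3 ]
  [ 0     -6   -8  2   2 ]
r2 → 1/3·r2
  [ 1  -39/2  -29  3  -8 ]
  [ 0      1  4/3  0   1 ]
  [ 0     -6   -8  2   2 ]
r3 → r3 + 6·r2
  [ 1  -39/2  -29  3  -8 ]
  [ 0      1  4/3  0   1 ]
  [ 0      0    0  2   8 ]
r3 → 1/2·r3
  [ 1  -39/2  -29  3  -8 ]
  [ 0      1  4/3  0   1 ]
  [ 0      0    0  1   4 ]
r1 → r1 − 3·r3
  [ 1  -39/2  -29  0  -20 ]
  [ 0      1  4/3  0    1 ]
  [ 0      0    0  1    4 ]
r1 → r1 + 39/2·r2
  [ 1  0   -3  0  -1/2 ]
  [ 0  1  4/3  0     1 ]
  [ 0  0    0  1     4 ]

[[1, 0, -3, 0, -1/2], [0, 1, 4/3, 0, 1], [0, 0, 0, 1, 4]]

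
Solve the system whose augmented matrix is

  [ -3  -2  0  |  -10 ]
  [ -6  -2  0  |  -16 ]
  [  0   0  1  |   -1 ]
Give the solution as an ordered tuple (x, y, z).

R1 ← -1/3·R1
  [  1  2/3  0  |  10/3 ]
  [ -6   -2  0  |   -16 ]
  [  0    0  1  |    -1 ]
R2 ← R2 + 6·R1
  [ 1  2/3  0  |  10/3 ]
  [ 0    2  0  |     4 ]
  [ 0    0  1  |    -1 ]
R2 ← 1/2·R2
  [ 1  2/3  0  |  10/3 ]
  [ 0    1  0  |     2 ]
  [ 0    0  1  |    -1 ]
R1 ← R1 − 2/3·R2
  [ 1  0  0  |   2 ]
  [ 0  1  0  |   2 ]
  [ 0  0  1  |  -1 ]
Reading off the last column: x = 2, y = 2, z = -1.

(2, 2, -1)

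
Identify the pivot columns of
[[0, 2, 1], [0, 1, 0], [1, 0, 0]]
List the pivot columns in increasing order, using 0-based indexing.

r1 <-> r3
  [ 1  0  0 ]
  [ 0  1  0 ]
  [ 0  2  1 ]
r3 -> r3 − 2·r2
  [ 1  0  0 ]
  [ 0  1  0 ]
  [ 0  0  1 ]
Pivot columns are the columns containing a leading 1.

0, 1, 2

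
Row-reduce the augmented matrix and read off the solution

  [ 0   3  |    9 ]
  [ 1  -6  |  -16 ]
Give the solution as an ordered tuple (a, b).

(2, 3)

Swap R1 and R2.
  [ 1  -6  |  -16 ]
  [ 0   3  |    9 ]
Multiply R2 by 1/3.
  [ 1  -6  |  -16 ]
  [ 0   1  |    3 ]
Add 6 times R2 to R1.
  [ 1  0  |  2 ]
  [ 0  1  |  3 ]
Reading off the last column: a = 2, b = 3.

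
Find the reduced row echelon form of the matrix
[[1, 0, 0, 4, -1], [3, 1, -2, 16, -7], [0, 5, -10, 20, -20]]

[[1, 0, 0, 4, -1], [0, 1, -2, 4, -4], [0, 0, 0, 0, 0]]

R2 -> R2 − 3·R1
  [ 1  0    0   4   -1 ]
  [ 0  1   -2   4   -4 ]
  [ 0  5  -10  20  -20 ]
R3 -> R3 − 5·R2
  [ 1  0   0  4  -1 ]
  [ 0  1  -2  4  -4 ]
  [ 0  0   0  0   0 ]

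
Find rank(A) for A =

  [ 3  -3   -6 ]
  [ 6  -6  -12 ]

Multiply R1 by 1/3.
  [ 1  -1   -2 ]
  [ 6  -6  -12 ]
Subtract 6 times R1 from R2.
  [ 1  -1  -2 ]
  [ 0   0   0 ]
The reduced form has 1 nonzero row.

rank = 1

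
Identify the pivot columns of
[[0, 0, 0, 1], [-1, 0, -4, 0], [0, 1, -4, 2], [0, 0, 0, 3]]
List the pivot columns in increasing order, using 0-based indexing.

0, 1, 3

ρ1 <-> ρ2
  [ -1  0  -4  0 ]
  [  0  0   0  1 ]
  [  0  1  -4  2 ]
  [  0  0   0  3 ]
ρ1 ← -1·ρ1
  [ 1  0   4  0 ]
  [ 0  0   0  1 ]
  [ 0  1  -4  2 ]
  [ 0  0   0  3 ]
ρ2 <-> ρ3
  [ 1  0   4  0 ]
  [ 0  1  -4  2 ]
  [ 0  0   0  1 ]
  [ 0  0   0  3 ]
ρ4 ← ρ4 − 3·ρ3
  [ 1  0   4  0 ]
  [ 0  1  -4  2 ]
  [ 0  0   0  1 ]
  [ 0  0   0  0 ]
ρ2 ← ρ2 − 2·ρ3
  [ 1  0   4  0 ]
  [ 0  1  -4  0 ]
  [ 0  0   0  1 ]
  [ 0  0   0  0 ]
Pivot columns are the columns containing a leading 1.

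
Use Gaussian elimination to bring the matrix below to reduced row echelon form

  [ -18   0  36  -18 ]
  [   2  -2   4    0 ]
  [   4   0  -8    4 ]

R1 ← -1/18·R1
  [ 1   0  -2  1 ]
  [ 2  -2   4  0 ]
  [ 4   0  -8  4 ]
R2 ← R2 − 2·R1
  [ 1   0  -2   1 ]
  [ 0  -2   8  -2 ]
  [ 4   0  -8   4 ]
R3 ← R3 − 4·R1
  [ 1   0  -2   1 ]
  [ 0  -2   8  -2 ]
  [ 0   0   0   0 ]
R2 ← -1/2·R2
  [ 1  0  -2  1 ]
  [ 0  1  -4  1 ]
  [ 0  0   0  0 ]

[[1, 0, -2, 1], [0, 1, -4, 1], [0, 0, 0, 0]]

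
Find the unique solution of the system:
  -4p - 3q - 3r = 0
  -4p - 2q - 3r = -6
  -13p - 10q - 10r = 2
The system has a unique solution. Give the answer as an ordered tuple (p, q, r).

Form the augmented matrix and row-reduce:
  [  -4   -3   -3  |   0 ]
  [  -4   -2   -3  |  -6 ]
  [ -13  -10  -10  |   2 ]
r1 ← -1/4·r1
  [   1  3/4  3/4  |   0 ]
  [  -4   -2   -3  |  -6 ]
  [ -13  -10  -10  |   2 ]
r2 ← r2 + 4·r1
  [   1  3/4  3/4  |   0 ]
  [   0    1    0  |  -6 ]
  [ -13  -10  -10  |   2 ]
r3 ← r3 + 13·r1
  [ 1   3/4   3/4  |   0 ]
  [ 0     1     0  |  -6 ]
  [ 0  -1/4  -1/4  |   2 ]
r3 ← r3 + 1/4·r2
  [ 1  3/4   3/4  |    0 ]
  [ 0    1     0  |   -6 ]
  [ 0    0  -1/4  |  1/2 ]
r3 ← -4·r3
  [ 1  3/4  3/4  |   0 ]
  [ 0    1    0  |  -6 ]
  [ 0    0    1  |  -2 ]
r1 ← r1 − 3/4·r3
  [ 1  3/4  0  |  3/2 ]
  [ 0    1  0  |   -6 ]
  [ 0    0  1  |   -2 ]
r1 ← r1 − 3/4·r2
  [ 1  0  0  |   6 ]
  [ 0  1  0  |  -6 ]
  [ 0  0  1  |  -2 ]
Reading off the last column: p = 6, q = -6, r = -2.

(6, -6, -2)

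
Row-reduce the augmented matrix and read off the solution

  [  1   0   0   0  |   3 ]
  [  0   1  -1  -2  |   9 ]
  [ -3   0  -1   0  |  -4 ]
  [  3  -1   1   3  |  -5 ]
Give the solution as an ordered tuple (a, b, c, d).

Add 3 times ρ1 to ρ3.
  [ 1   0   0   0  |   3 ]
  [ 0   1  -1  -2  |   9 ]
  [ 0   0  -1   0  |   5 ]
  [ 3  -1   1   3  |  -5 ]
Subtract 3 times ρ1 from ρ4.
  [ 1   0   0   0  |    3 ]
  [ 0   1  -1  -2  |    9 ]
  [ 0   0  -1   0  |    5 ]
  [ 0  -1   1   3  |  -14 ]
Add ρ2 to ρ4.
  [ 1  0   0   0  |   3 ]
  [ 0  1  -1  -2  |   9 ]
  [ 0  0  -1   0  |   5 ]
  [ 0  0   0   1  |  -5 ]
Multiply ρ3 by -1.
  [ 1  0   0   0  |   3 ]
  [ 0  1  -1  -2  |   9 ]
  [ 0  0   1   0  |  -5 ]
  [ 0  0   0   1  |  -5 ]
Add 2 times ρ4 to ρ2.
  [ 1  0   0  0  |   3 ]
  [ 0  1  -1  0  |  -1 ]
  [ 0  0   1  0  |  -5 ]
  [ 0  0   0  1  |  -5 ]
Add ρ3 to ρ2.
  [ 1  0  0  0  |   3 ]
  [ 0  1  0  0  |  -6 ]
  [ 0  0  1  0  |  -5 ]
  [ 0  0  0  1  |  -5 ]
Reading off the last column: a = 3, b = -6, c = -5, d = -5.

(3, -6, -5, -5)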